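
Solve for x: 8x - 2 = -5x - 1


Starting with: 8x - 2 = -5x - 1
Move all x terms to left: (8 + 5)x = -1 + 2
Simplify: 13x = 1
Divide both sides by 13: x = 1/13

x = 1/13


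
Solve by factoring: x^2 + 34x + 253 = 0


We need two numbers that multiply to 253 and add to 34.
Those numbers are 11 and 23 (since 11 * 23 = 253 and 11 + 23 = 34).
So x^2 + 34x + 253 = (x + 11)(x + 23) = 0
Setting each factor to zero: x = -11 or x = -23

x = -23, x = -11


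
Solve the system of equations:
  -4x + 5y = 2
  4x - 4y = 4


Using Cramer's rule:
Determinant D = (-4)(-4) - (4)(5) = 16 - 20 = -4
Dx = (2)(-4) - (4)(5) = -8 - 20 = -28
Dy = (-4)(4) - (4)(2) = -16 - 8 = -24
x = Dx/D = -28/-4 = 7
y = Dy/D = -24/-4 = 6

x = 7, y = 6


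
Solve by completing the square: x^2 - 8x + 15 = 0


Start: x^2 - 8x + 15 = 0
Move constant: x^2 - 8x = -15
Half of -8 is -4, squared is 16
Add 16 to both sides: x^2 - 8x + 16 = 1
(x - 4)^2 = 1
x - 4 = ±1
x = 4 + 1 = 5 or x = 4 - 1 = 3

x = 3, x = 5


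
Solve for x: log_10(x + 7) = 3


Convert to exponential form: x + 7 = 10^3 = 1000
x = 1000 - 7 = 993
Check: log_10(993 + 7) = log_10(1000) = log_10(1000) = 3 ✓

x = 993


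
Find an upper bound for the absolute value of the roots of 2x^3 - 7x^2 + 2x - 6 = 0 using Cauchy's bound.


Cauchy's bound: all roots r satisfy |r| <= 1 + max(|a_i/a_n|) for i = 0,...,n-1
where a_n is the leading coefficient.

Coefficients: [2, -7, 2, -6]
Leading coefficient a_n = 2
Ratios |a_i/a_n|: 7/2, 1, 3
Maximum ratio: 7/2
Cauchy's bound: |r| <= 1 + 7/2 = 9/2

Upper bound = 9/2


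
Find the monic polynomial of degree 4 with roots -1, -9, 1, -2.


A monic polynomial with roots -1, -9, 1, -2 is:
p(x) = (x + 1)(x + 9)(x - 1)(x + 2)
After multiplying by (x + 1): x + 1
After multiplying by (x + 9): x^2 + 10x + 9
After multiplying by (x - 1): x^3 + 9x^2 - x - 9
After multiplying by (x + 2): x^4 + 11x^3 + 17x^2 - 11x - 18

x^4 + 11x^3 + 17x^2 - 11x - 18


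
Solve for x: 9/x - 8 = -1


Subtract -8 from both sides: 9/x = 7
Multiply both sides by x: 9 = 7 * x
Divide by 7: x = 9/7

x = 9/7


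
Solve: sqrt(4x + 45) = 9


Square both sides: 4x + 45 = 9^2 = 81
4x = 81 - 45 = 36
x = 9
Check: sqrt(4*9 + 45) = sqrt(81) = 9 ✓

x = 9


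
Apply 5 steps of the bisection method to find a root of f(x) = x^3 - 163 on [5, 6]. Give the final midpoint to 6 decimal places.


f(x) = x^3 - 163
f(5) = -38 < 0
f(6) = 53 > 0

Step 1: midpoint = (5.000000 + 6.000000)/2 = 5.500000
  f(5.500000) = 3.375000
  f(mid) > 0, so root is in [5.000000, 5.500000]

Step 2: midpoint = (5.000000 + 5.500000)/2 = 5.250000
  f(5.250000) = -18.296875
  f(mid) < 0, so root is in [5.250000, 5.500000]

Step 3: midpoint = (5.250000 + 5.500000)/2 = 5.375000
  f(5.375000) = -7.712891
  f(mid) < 0, so root is in [5.375000, 5.500000]

Step 4: midpoint = (5.375000 + 5.500000)/2 = 5.437500
  f(5.437500) = -2.232666
  f(mid) < 0, so root is in [5.437500, 5.500000]

Step 5: midpoint = (5.437500 + 5.500000)/2 = 5.468750
  f(5.468750) = 0.555145
  f(mid) > 0, so root is in [5.437500, 5.468750]

midpoint = 5.468750


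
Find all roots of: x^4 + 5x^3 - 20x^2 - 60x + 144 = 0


Let p(x) = x^4 + 5x^3 - 20x^2 - 60x + 144. By the rational root theorem (leading coefficient 1), any rational root is an integer divisor of 144: try ±1, ±2, ... in turn.
Test x = 1: value = 70 ≠ 0.
Test x = -1: value = 180 ≠ 0.
Test x = 2: value = 0 ✓, so (x - 2) is a factor.
Synthetic division by (x - 2): bring down 1; 1(2) + 5 = 7; 7(2) - 20 = -6; (-6)(2) - 60 = -72; (-72)(2) + 144 = 0 → quotient x^3 + 7x^2 - 6x - 72, remainder 0.
Continue with the quotient x^3 + 7x^2 - 6x - 72 (candidates must divide 72; re-test x = 2 first in case it repeats).
Test x = 2: value = -48 ≠ 0.
Test x = -2: value = -40 ≠ 0.
Test x = 3: value = 0 ✓, so (x - 3) is a factor.
Synthetic division by (x - 3): bring down 1; 1(3) + 7 = 10; 10(3) - 6 = 24; 24(3) - 72 = 0 → quotient x^2 + 10x + 24, remainder 0.
Solve the quadratic x^2 + 10x + 24 = 0: discriminant = 10^2 - 4(1)(24) = 100 - 96 = 4.
sqrt(4) = 2, so x = (-10 ± 2)/2: x = -4 or x = -6.
Collecting all roots found:

x = -6, x = -4, x = 2, x = 3


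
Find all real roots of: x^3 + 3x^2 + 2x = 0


The constant term is 0, so x = 0 is a root. Factor out x:
  x(x^2 + 3x + 2) = 0
Solve the quadratic x^2 + 3x + 2 = 0: discriminant = 3^2 - 4(1)(2) = 9 - 8 = 1.
sqrt(1) = 1, so x = (-3 ± 1)/2: x = -1 or x = -2.

x = -2, x = -1, x = 0


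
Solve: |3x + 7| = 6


An absolute value equation |expr| = 6 gives two cases:
Case 1: 3x + 7 = 6
  3x = -1, so x = -1/3
Case 2: 3x + 7 = -6
  3x = -13, so x = -13/3

x = -13/3, x = -1/3


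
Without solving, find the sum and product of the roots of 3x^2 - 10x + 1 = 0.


By Vieta's formulas for ax^2 + bx + c = 0:
  Sum of roots = -b/a
  Product of roots = c/a

Here a = 3, b = -10, c = 1
Sum = -(-10)/3 = 10/3
Product = 1/3 = 1/3

Sum = 10/3, Product = 1/3


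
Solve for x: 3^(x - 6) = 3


Express both sides with the same base.
3 = 3^1
Since the bases match, equate exponents: x - 6 = 1
So x = 1 - (-6) = 7

x = 7


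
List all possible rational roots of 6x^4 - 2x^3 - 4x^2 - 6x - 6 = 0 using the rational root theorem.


Rational root theorem: possible roots are ±p/q where:
  p divides the constant term (-6): p ∈ {1, 2, 3, 6}
  q divides the leading coefficient (6): q ∈ {1, 2, 3, 6}

All possible rational roots: -6, -3, -2, -3/2, -1, -2/3, -1/2, -1/3, -1/6, 1/6, 1/3, 1/2, 2/3, 1, 3/2, 2, 3, 6

-6, -3, -2, -3/2, -1, -2/3, -1/2, -1/3, -1/6, 1/6, 1/3, 1/2, 2/3, 1, 3/2, 2, 3, 6


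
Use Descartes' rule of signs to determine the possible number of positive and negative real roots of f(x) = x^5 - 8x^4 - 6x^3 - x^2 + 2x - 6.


Descartes' rule of signs:

For positive roots, count sign changes in f(x) = x^5 - 8x^4 - 6x^3 - x^2 + 2x - 6:
Signs of coefficients: +, -, -, -, +, -
Number of sign changes: 3
Possible positive real roots: 3, 1

For negative roots, examine f(-x) = -x^5 - 8x^4 + 6x^3 - x^2 - 2x - 6:
Signs of coefficients: -, -, +, -, -, -
Number of sign changes: 2
Possible negative real roots: 2, 0

Positive roots: 3 or 1; Negative roots: 2 or 0


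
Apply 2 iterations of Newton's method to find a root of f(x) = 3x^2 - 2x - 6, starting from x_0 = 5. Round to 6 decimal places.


Newton's method: x_(n+1) = x_n - f(x_n)/f'(x_n)
f(x) = 3x^2 - 2x - 6
f'(x) = 6x - 2

Iteration 1:
  f(5.000000) = 59.000000
  f'(5.000000) = 28.000000
  x_1 = 5.000000 - (59.000000)/(28.000000) = 2.892857

Iteration 2:
  f(2.892857) = 13.320153
  f'(2.892857) = 15.357143
  x_2 = 2.892857 - (13.320153)/(15.357143) = 2.025498

x_2 = 2.025498


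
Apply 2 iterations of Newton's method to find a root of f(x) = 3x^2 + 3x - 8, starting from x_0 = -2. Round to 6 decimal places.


Newton's method: x_(n+1) = x_n - f(x_n)/f'(x_n)
f(x) = 3x^2 + 3x - 8
f'(x) = 6x + 3

Iteration 1:
  f(-2.000000) = -2.000000
  f'(-2.000000) = -9.000000
  x_1 = -2.000000 - (-2.000000)/(-9.000000) = -2.222222

Iteration 2:
  f(-2.222222) = 0.148148
  f'(-2.222222) = -10.333333
  x_2 = -2.222222 - (0.148148)/(-10.333333) = -2.207885

x_2 = -2.207885


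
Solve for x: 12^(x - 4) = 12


Express both sides with the same base.
12 = 12^1
Since the bases match, equate exponents: x - 4 = 1
So x = 1 - (-4) = 5

x = 5


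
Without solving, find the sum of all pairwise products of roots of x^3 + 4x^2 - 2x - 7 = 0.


By Vieta's formulas for x^3 + bx^2 + cx + d = 0:
  r1 + r2 + r3 = -b/a = -4
  r1*r2 + r1*r3 + r2*r3 = c/a = -2
  r1*r2*r3 = -d/a = 7


Sum of pairwise products = -2


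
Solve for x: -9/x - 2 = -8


Subtract -2 from both sides: -9/x = -6
Multiply both sides by x: -9 = -6 * x
Divide by -6: x = 3/2

x = 3/2


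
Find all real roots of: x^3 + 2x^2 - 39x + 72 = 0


Let p(x) = x^3 + 2x^2 - 39x + 72. By the rational root theorem (leading coefficient 1), any rational root is an integer divisor of 72: try ±1, ±2, ... in turn.
Test x = 1: value = 36 ≠ 0.
Test x = -1: value = 112 ≠ 0.
Test x = 2: value = 10 ≠ 0.
Test x = -2: value = 150 ≠ 0.
Test x = 3: value = 0 ✓, so (x - 3) is a factor.
Synthetic division by (x - 3): bring down 1; 1(3) + 2 = 5; 5(3) - 39 = -24; (-24)(3) + 72 = 0 → quotient x^2 + 5x - 24, remainder 0.
Solve the quadratic x^2 + 5x - 24 = 0: discriminant = 5^2 - 4(1)(-24) = 25 + 96 = 121.
sqrt(121) = 11, so x = (-5 ± 11)/2: x = 3 or x = -8.

x = -8, x = 3 (multiplicity 2)


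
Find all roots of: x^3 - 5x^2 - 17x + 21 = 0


Let p(x) = x^3 - 5x^2 - 17x + 21. By the rational root theorem (leading coefficient 1), any rational root is an integer divisor of 21: try ±1, ±2, ... in turn.
Test x = 1: value = 0 ✓, so (x - 1) is a factor.
Synthetic division by (x - 1): bring down 1; 1(1) - 5 = -4; (-4)(1) - 17 = -21; (-21)(1) + 21 = 0 → quotient x^2 - 4x - 21, remainder 0.
Solve the quadratic x^2 - 4x - 21 = 0: discriminant = (-4)^2 - 4(1)(-21) = 16 + 84 = 100.
sqrt(100) = 10, so x = (4 ± 10)/2: x = 7 or x = -3.
Collecting all roots found:

x = -3, x = 1, x = 7


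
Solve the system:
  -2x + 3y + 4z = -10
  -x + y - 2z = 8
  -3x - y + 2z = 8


Using Cramer's rule. Expand each determinant along the first row.
D  = (-2)*[1*2 - (-2)*(-1)] - 3*[(-1)*2 - (-2)*(-3)] + 4*[(-1)*(-1) - 1*(-3)]
  = (-2)*(0) - 3*(-8) + 4*(4) = 40
Dx = (-10)*[1*2 - (-2)*(-1)] - 3*[8*2 - (-2)*8] + 4*[8*(-1) - 1*8]
  = (-10)*(0) - 3*(32) + 4*(-16) = -160
Dy = (-2)*[8*2 - (-2)*8] - (-10)*[(-1)*2 - (-2)*(-3)] + 4*[(-1)*8 - 8*(-3)]
  = (-2)*(32) - (-10)*(-8) + 4*(16) = -80
Dz = (-2)*[1*8 - 8*(-1)] - 3*[(-1)*8 - 8*(-3)] + (-10)*[(-1)*(-1) - 1*(-3)]
  = (-2)*(16) - 3*(16) + (-10)*(4) = -120
x = Dx/D = -160/40 = -4, y = Dy/D = -80/40 = -2, z = Dz/D = -120/40 = -3
Check eq1: (-2)(-4) + (3)(-2) + (4)(-3) = -10 = -10 ✓
Check eq2: (-1)(-4) + (1)(-2) + (-2)(-3) = 8 = 8 ✓
Check eq3: (-3)(-4) + (-1)(-2) + (2)(-3) = 8 = 8 ✓

x = -4, y = -2, z = -3


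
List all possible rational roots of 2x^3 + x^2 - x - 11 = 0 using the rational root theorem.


Rational root theorem: possible roots are ±p/q where:
  p divides the constant term (-11): p ∈ {1, 11}
  q divides the leading coefficient (2): q ∈ {1, 2}

All possible rational roots: -11, -11/2, -1, -1/2, 1/2, 1, 11/2, 11

-11, -11/2, -1, -1/2, 1/2, 1, 11/2, 11


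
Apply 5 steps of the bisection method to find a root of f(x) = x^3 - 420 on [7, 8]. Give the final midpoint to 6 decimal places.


f(x) = x^3 - 420
f(7) = -77 < 0
f(8) = 92 > 0

Step 1: midpoint = (7.000000 + 8.000000)/2 = 7.500000
  f(7.500000) = 1.875000
  f(mid) > 0, so root is in [7.000000, 7.500000]

Step 2: midpoint = (7.000000 + 7.500000)/2 = 7.250000
  f(7.250000) = -38.921875
  f(mid) < 0, so root is in [7.250000, 7.500000]

Step 3: midpoint = (7.250000 + 7.500000)/2 = 7.375000
  f(7.375000) = -18.869141
  f(mid) < 0, so root is in [7.375000, 7.500000]

Step 4: midpoint = (7.375000 + 7.500000)/2 = 7.437500
  f(7.437500) = -8.584229
  f(mid) < 0, so root is in [7.437500, 7.500000]

Step 5: midpoint = (7.437500 + 7.500000)/2 = 7.468750
  f(7.468750) = -3.376495
  f(mid) < 0, so root is in [7.468750, 7.500000]

midpoint = 7.468750


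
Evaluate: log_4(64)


We need the exponent such that 4^? = 64
4^3 = 64
Therefore log_4(64) = 3

3


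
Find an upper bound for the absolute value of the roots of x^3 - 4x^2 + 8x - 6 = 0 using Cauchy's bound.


Cauchy's bound: all roots r satisfy |r| <= 1 + max(|a_i/a_n|) for i = 0,...,n-1
where a_n is the leading coefficient.

Coefficients: [1, -4, 8, -6]
Leading coefficient a_n = 1
Ratios |a_i/a_n|: 4, 8, 6
Maximum ratio: 8
Cauchy's bound: |r| <= 1 + 8 = 9

Upper bound = 9


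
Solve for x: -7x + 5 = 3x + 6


Starting with: -7x + 5 = 3x + 6
Move all x terms to left: (-7 - 3)x = 6 - 5
Simplify: -10x = 1
Divide both sides by -10: x = -1/10

x = -1/10


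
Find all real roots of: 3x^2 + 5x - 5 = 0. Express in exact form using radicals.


Using the quadratic formula: x = (-b ± sqrt(b^2 - 4ac)) / (2a)
Here a = 3, b = 5, c = -5
Discriminant = b^2 - 4ac = 5^2 - 4(3)(-5) = 25 + 60 = 85
Since discriminant = 85 > 0, there are two real roots.
x = (-5 ± sqrt(85)) / 6
Numerically: x ≈ 0.7033 or x ≈ -2.3699

x = (-5 + sqrt(85)) / 6 or x = (-5 - sqrt(85)) / 6


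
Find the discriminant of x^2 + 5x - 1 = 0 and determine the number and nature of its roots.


For ax^2 + bx + c = 0, discriminant D = b^2 - 4ac
Here a = 1, b = 5, c = -1
D = (5)^2 - 4(1)(-1) = 25 + 4 = 29

D = 29 > 0 but not a perfect square
The equation has 2 distinct real irrational roots.

Discriminant = 29, 2 distinct real irrational roots


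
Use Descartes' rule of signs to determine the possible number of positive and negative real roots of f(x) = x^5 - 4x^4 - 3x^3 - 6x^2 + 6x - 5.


Descartes' rule of signs:

For positive roots, count sign changes in f(x) = x^5 - 4x^4 - 3x^3 - 6x^2 + 6x - 5:
Signs of coefficients: +, -, -, -, +, -
Number of sign changes: 3
Possible positive real roots: 3, 1

For negative roots, examine f(-x) = -x^5 - 4x^4 + 3x^3 - 6x^2 - 6x - 5:
Signs of coefficients: -, -, +, -, -, -
Number of sign changes: 2
Possible negative real roots: 2, 0

Positive roots: 3 or 1; Negative roots: 2 or 0


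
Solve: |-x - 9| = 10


An absolute value equation |expr| = 10 gives two cases:
Case 1: -x - 9 = 10
  -x = 19, so x = -19
Case 2: -x - 9 = -10
  -x = -1, so x = 1

x = -19, x = 1


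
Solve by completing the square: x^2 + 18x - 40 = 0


Start: x^2 + 18x - 40 = 0
Move constant: x^2 + 18x = 40
Half of 18 is 9, squared is 81
Add 81 to both sides: x^2 + 18x + 81 = 121
(x + 9)^2 = 121
x + 9 = ±11
x = -9 + 11 = 2 or x = -9 - 11 = -20

x = -20, x = 2


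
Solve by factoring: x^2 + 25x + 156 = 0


We need two numbers that multiply to 156 and add to 25.
Those numbers are 13 and 12 (since 13 * 12 = 156 and 13 + 12 = 25).
So x^2 + 25x + 156 = (x + 13)(x + 12) = 0
Setting each factor to zero: x = -13 or x = -12

x = -13, x = -12


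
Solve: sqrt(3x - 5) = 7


Square both sides: 3x - 5 = 7^2 = 49
3x = 49 + 5 = 54
x = 18
Check: sqrt(3*18 - 5) = sqrt(49) = 7 ✓

x = 18


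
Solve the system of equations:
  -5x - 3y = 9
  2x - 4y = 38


Using Cramer's rule:
Determinant D = (-5)(-4) - (2)(-3) = 20 + 6 = 26
Dx = (9)(-4) - (38)(-3) = -36 + 114 = 78
Dy = (-5)(38) - (2)(9) = -190 - 18 = -208
x = Dx/D = 78/26 = 3
y = Dy/D = -208/26 = -8

x = 3, y = -8


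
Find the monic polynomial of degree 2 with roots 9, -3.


A monic polynomial with roots 9, -3 is:
p(x) = (x - 9)(x + 3)
After multiplying by (x - 9): x - 9
After multiplying by (x + 3): x^2 - 6x - 27

x^2 - 6x - 27


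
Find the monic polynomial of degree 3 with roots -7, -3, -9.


A monic polynomial with roots -7, -3, -9 is:
p(x) = (x + 7)(x + 3)(x + 9)
After multiplying by (x + 7): x + 7
After multiplying by (x + 3): x^2 + 10x + 21
After multiplying by (x + 9): x^3 + 19x^2 + 111x + 189

x^3 + 19x^2 + 111x + 189


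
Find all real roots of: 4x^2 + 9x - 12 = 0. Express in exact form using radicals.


Using the quadratic formula: x = (-b ± sqrt(b^2 - 4ac)) / (2a)
Here a = 4, b = 9, c = -12
Discriminant = b^2 - 4ac = 9^2 - 4(4)(-12) = 81 + 192 = 273
Since discriminant = 273 > 0, there are two real roots.
x = (-9 ± sqrt(273)) / 8
Numerically: x ≈ 0.9403 or x ≈ -3.1903

x = (-9 + sqrt(273)) / 8 or x = (-9 - sqrt(273)) / 8


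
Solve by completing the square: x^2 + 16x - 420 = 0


Start: x^2 + 16x - 420 = 0
Move constant: x^2 + 16x = 420
Half of 16 is 8, squared is 64
Add 64 to both sides: x^2 + 16x + 64 = 484
(x + 8)^2 = 484
x + 8 = ±22
x = -8 + 22 = 14 or x = -8 - 22 = -30

x = -30, x = 14


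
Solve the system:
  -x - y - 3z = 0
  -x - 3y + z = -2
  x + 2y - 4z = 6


Using Cramer's rule. Expand each determinant along the first row.
D  = (-1)*[(-3)*(-4) - 1*2] - (-1)*[(-1)*(-4) - 1*1] + (-3)*[(-1)*2 - (-3)*1]
  = (-1)*(10) - (-1)*(3) + (-3)*(1) = -10
Dx = 0*[(-3)*(-4) - 1*2] - (-1)*[(-2)*(-4) - 1*6] + (-3)*[(-2)*2 - (-3)*6]
  = 0*(10) - (-1)*(2) + (-3)*(14) = -40
Dy = (-1)*[(-2)*(-4) - 1*6] - 0*[(-1)*(-4) - 1*1] + (-3)*[(-1)*6 - (-2)*1]
  = (-1)*(2) - 0*(3) + (-3)*(-4) = 10
Dz = (-1)*[(-3)*6 - (-2)*2] - (-1)*[(-1)*6 - (-2)*1] + 0*[(-1)*2 - (-3)*1]
  = (-1)*(-14) - (-1)*(-4) + 0*(1) = 10
x = Dx/D = -40/-10 = 4, y = Dy/D = 10/-10 = -1, z = Dz/D = 10/-10 = -1
Check eq1: (-1)(4) + (-1)(-1) + (-3)(-1) = 0 = 0 ✓
Check eq2: (-1)(4) + (-3)(-1) + (1)(-1) = -2 = -2 ✓
Check eq3: (1)(4) + (2)(-1) + (-4)(-1) = 6 = 6 ✓

x = 4, y = -1, z = -1


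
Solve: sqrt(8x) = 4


Square both sides: 8x = 4^2 = 16
8x = 16 - 0 = 16
x = 2
Check: sqrt(8*2 + 0) = sqrt(16) = 4 ✓

x = 2


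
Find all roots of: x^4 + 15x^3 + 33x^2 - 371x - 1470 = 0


Let p(x) = x^4 + 15x^3 + 33x^2 - 371x - 1470. By the rational root theorem (leading coefficient 1), any rational root is an integer divisor of 1470: try ±1, ±2, ... in turn.
Test x = 1: value = -1792 ≠ 0.
Test x = -1: value = -1080 ≠ 0.
Test x = 2: value = -1944 ≠ 0.
Test x = -2: value = -700 ≠ 0.
Test x = 3: value = -1800 ≠ 0.
Test x = -3: value = -384 ≠ 0.
Test x = 5: value = 0 ✓, so (x - 5) is a factor.
Synthetic division by (x - 5): bring down 1; 1(5) + 15 = 20; 20(5) + 33 = 133; 133(5) - 371 = 294; 294(5) - 1470 = 0 → quotient x^3 + 20x^2 + 133x + 294, remainder 0.
Continue with the quotient x^3 + 20x^2 + 133x + 294 (candidates must divide 294).
Test x = 6: value = 2028 ≠ 0.
Test x = -6: value = 0 ✓, so (x + 6) is a factor.
Synthetic division by (x + 6): bring down 1; 1(-6) + 20 = 14; 14(-6) + 133 = 49; 49(-6) + 294 = 0 → quotient x^2 + 14x + 49, remainder 0.
Solve the quadratic x^2 + 14x + 49 = 0: discriminant = 14^2 - 4(1)(49) = 196 - 196 = 0.
Discriminant = 0, so a double root: x = -14/2 = -7.
Collecting all roots found:

x = -7 (multiplicity 2), x = -6, x = 5


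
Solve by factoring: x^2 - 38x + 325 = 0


We need two numbers that multiply to 325 and add to -38.
Those numbers are -25 and -13 (since (-25) * (-13) = 325 and (-25) + (-13) = -38).
So x^2 - 38x + 325 = (x - 25)(x - 13) = 0
Setting each factor to zero: x = 25 or x = 13

x = 13, x = 25


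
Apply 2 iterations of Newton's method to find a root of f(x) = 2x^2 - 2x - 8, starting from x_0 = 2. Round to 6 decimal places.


Newton's method: x_(n+1) = x_n - f(x_n)/f'(x_n)
f(x) = 2x^2 - 2x - 8
f'(x) = 4x - 2

Iteration 1:
  f(2.000000) = -4.000000
  f'(2.000000) = 6.000000
  x_1 = 2.000000 - (-4.000000)/(6.000000) = 2.666667

Iteration 2:
  f(2.666667) = 0.888889
  f'(2.666667) = 8.666667
  x_2 = 2.666667 - (0.888889)/(8.666667) = 2.564103

x_2 = 2.564103


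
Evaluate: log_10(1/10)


We need the exponent such that 10^? = 1/10
10^(-1) = 1/10^1 = 1/10
Therefore log_10(1/10) = -1

-1


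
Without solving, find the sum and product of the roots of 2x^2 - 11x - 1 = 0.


By Vieta's formulas for ax^2 + bx + c = 0:
  Sum of roots = -b/a
  Product of roots = c/a

Here a = 2, b = -11, c = -1
Sum = -(-11)/2 = 11/2
Product = -1/2 = -1/2

Sum = 11/2, Product = -1/2


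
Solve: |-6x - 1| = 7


An absolute value equation |expr| = 7 gives two cases:
Case 1: -6x - 1 = 7
  -6x = 8, so x = -4/3
Case 2: -6x - 1 = -7
  -6x = -6, so x = 1

x = -4/3, x = 1


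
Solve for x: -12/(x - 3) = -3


Multiply both sides by (x - 3): -12 = -3(x - 3)
Distribute: -12 = -3x + 9
-3x = -12 - 9 = -21
x = 7

x = 7


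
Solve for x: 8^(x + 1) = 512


Express both sides with the same base.
512 = 8^3
Since the bases match, equate exponents: x + 1 = 3
So x = 3 - (1) = 2

x = 2


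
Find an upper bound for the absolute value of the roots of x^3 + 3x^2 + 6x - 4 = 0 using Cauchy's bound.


Cauchy's bound: all roots r satisfy |r| <= 1 + max(|a_i/a_n|) for i = 0,...,n-1
where a_n is the leading coefficient.

Coefficients: [1, 3, 6, -4]
Leading coefficient a_n = 1
Ratios |a_i/a_n|: 3, 6, 4
Maximum ratio: 6
Cauchy's bound: |r| <= 1 + 6 = 7

Upper bound = 7


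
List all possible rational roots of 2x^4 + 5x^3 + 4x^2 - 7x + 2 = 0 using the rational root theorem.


Rational root theorem: possible roots are ±p/q where:
  p divides the constant term (2): p ∈ {1, 2}
  q divides the leading coefficient (2): q ∈ {1, 2}

All possible rational roots: -2, -1, -1/2, 1/2, 1, 2

-2, -1, -1/2, 1/2, 1, 2


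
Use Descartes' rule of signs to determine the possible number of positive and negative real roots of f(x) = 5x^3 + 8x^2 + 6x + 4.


Descartes' rule of signs:

For positive roots, count sign changes in f(x) = 5x^3 + 8x^2 + 6x + 4:
Signs of coefficients: +, +, +, +
Number of sign changes: 0
Possible positive real roots: 0

For negative roots, examine f(-x) = -5x^3 + 8x^2 - 6x + 4:
Signs of coefficients: -, +, -, +
Number of sign changes: 3
Possible negative real roots: 3, 1

Positive roots: 0; Negative roots: 3 or 1


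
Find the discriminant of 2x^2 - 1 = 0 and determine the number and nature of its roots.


For ax^2 + bx + c = 0, discriminant D = b^2 - 4ac
Here a = 2, b = 0, c = -1
D = (0)^2 - 4(2)(-1) = 0 + 8 = 8

D = 8 > 0 but not a perfect square
The equation has 2 distinct real irrational roots.

Discriminant = 8, 2 distinct real irrational roots


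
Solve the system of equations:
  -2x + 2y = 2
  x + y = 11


Using Cramer's rule:
Determinant D = (-2)(1) - (1)(2) = -2 - 2 = -4
Dx = (2)(1) - (11)(2) = 2 - 22 = -20
Dy = (-2)(11) - (1)(2) = -22 - 2 = -24
x = Dx/D = -20/-4 = 5
y = Dy/D = -24/-4 = 6

x = 5, y = 6


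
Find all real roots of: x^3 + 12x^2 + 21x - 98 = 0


Let p(x) = x^3 + 12x^2 + 21x - 98. By the rational root theorem (leading coefficient 1), any rational root is an integer divisor of 98: try ±1, ±2, ... in turn.
Test x = 1: value = -64 ≠ 0.
Test x = -1: value = -108 ≠ 0.
Test x = 2: value = 0 ✓, so (x - 2) is a factor.
Synthetic division by (x - 2): bring down 1; 1(2) + 12 = 14; 14(2) + 21 = 49; 49(2) - 98 = 0 → quotient x^2 + 14x + 49, remainder 0.
Solve the quadratic x^2 + 14x + 49 = 0: discriminant = 14^2 - 4(1)(49) = 196 - 196 = 0.
Discriminant = 0, so a double root: x = -14/2 = -7.

x = -7 (multiplicity 2), x = 2


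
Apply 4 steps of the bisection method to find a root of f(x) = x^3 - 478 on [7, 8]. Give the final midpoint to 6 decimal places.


f(x) = x^3 - 478
f(7) = -135 < 0
f(8) = 34 > 0

Step 1: midpoint = (7.000000 + 8.000000)/2 = 7.500000
  f(7.500000) = -56.125000
  f(mid) < 0, so root is in [7.500000, 8.000000]

Step 2: midpoint = (7.500000 + 8.000000)/2 = 7.750000
  f(7.750000) = -12.515625
  f(mid) < 0, so root is in [7.750000, 8.000000]

Step 3: midpoint = (7.750000 + 8.000000)/2 = 7.875000
  f(7.875000) = 10.373047
  f(mid) > 0, so root is in [7.750000, 7.875000]

Step 4: midpoint = (7.750000 + 7.875000)/2 = 7.812500
  f(7.812500) = -1.162842
  f(mid) < 0, so root is in [7.812500, 7.875000]

midpoint = 7.812500


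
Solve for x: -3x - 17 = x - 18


Starting with: -3x - 17 = x - 18
Move all x terms to left: (-3 - 1)x = -18 + 17
Simplify: -4x = -1
Divide both sides by -4: x = 1/4

x = 1/4


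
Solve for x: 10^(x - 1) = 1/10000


Express both sides with the same base.
1/10000 = 10^(-4)
Since the bases match, equate exponents: x - 1 = -4
So x = -4 - (-1) = -3

x = -3


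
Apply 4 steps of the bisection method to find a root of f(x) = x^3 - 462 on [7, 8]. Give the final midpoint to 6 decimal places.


f(x) = x^3 - 462
f(7) = -119 < 0
f(8) = 50 > 0

Step 1: midpoint = (7.000000 + 8.000000)/2 = 7.500000
  f(7.500000) = -40.125000
  f(mid) < 0, so root is in [7.500000, 8.000000]

Step 2: midpoint = (7.500000 + 8.000000)/2 = 7.750000
  f(7.750000) = 3.484375
  f(mid) > 0, so root is in [7.500000, 7.750000]

Step 3: midpoint = (7.500000 + 7.750000)/2 = 7.625000
  f(7.625000) = -18.677734
  f(mid) < 0, so root is in [7.625000, 7.750000]

Step 4: midpoint = (7.625000 + 7.750000)/2 = 7.687500
  f(7.687500) = -7.686768
  f(mid) < 0, so root is in [7.687500, 7.750000]

midpoint = 7.687500


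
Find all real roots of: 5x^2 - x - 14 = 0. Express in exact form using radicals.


Using the quadratic formula: x = (-b ± sqrt(b^2 - 4ac)) / (2a)
Here a = 5, b = -1, c = -14
Discriminant = b^2 - 4ac = (-1)^2 - 4(5)(-14) = 1 + 280 = 281
Since discriminant = 281 > 0, there are two real roots.
x = (1 ± sqrt(281)) / 10
Numerically: x ≈ 1.7763 or x ≈ -1.5763

x = (1 + sqrt(281)) / 10 or x = (1 - sqrt(281)) / 10


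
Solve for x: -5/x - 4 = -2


Subtract -4 from both sides: -5/x = 2
Multiply both sides by x: -5 = 2 * x
Divide by 2: x = -5/2

x = -5/2


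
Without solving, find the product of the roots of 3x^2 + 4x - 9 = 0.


By Vieta's formulas for ax^2 + bx + c = 0:
  Sum of roots = -b/a
  Product of roots = c/a

Here a = 3, b = 4, c = -9
Sum = -(4)/3 = -4/3
Product = -9/3 = -3

Product = -3


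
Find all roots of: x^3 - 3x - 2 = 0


Let p(x) = x^3 - 3x - 2. By the rational root theorem (leading coefficient 1), any rational root is an integer divisor of 2: try ±1, ±2, ... in turn.
Test x = 1: value = -4 ≠ 0.
Test x = -1: value = 0 ✓, so (x + 1) is a factor.
Synthetic division by (x + 1): bring down 1; 1(-1) + 0 = -1; (-1)(-1) - 3 = -2; (-2)(-1) - 2 = 0 → quotient x^2 - x - 2, remainder 0.
Solve the quadratic x^2 - x - 2 = 0: discriminant = (-1)^2 - 4(1)(-2) = 1 + 8 = 9.
sqrt(9) = 3, so x = (1 ± 3)/2: x = 2 or x = -1.
Collecting all roots found:

x = -1 (multiplicity 2), x = 2


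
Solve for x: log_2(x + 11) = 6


Convert to exponential form: x + 11 = 2^6 = 64
x = 64 - 11 = 53
Check: log_2(53 + 11) = log_2(64) = log_2(64) = 6 ✓

x = 53


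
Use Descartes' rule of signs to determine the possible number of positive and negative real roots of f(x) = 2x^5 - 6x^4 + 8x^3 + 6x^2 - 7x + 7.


Descartes' rule of signs:

For positive roots, count sign changes in f(x) = 2x^5 - 6x^4 + 8x^3 + 6x^2 - 7x + 7:
Signs of coefficients: +, -, +, +, -, +
Number of sign changes: 4
Possible positive real roots: 4, 2, 0

For negative roots, examine f(-x) = -2x^5 - 6x^4 - 8x^3 + 6x^2 + 7x + 7:
Signs of coefficients: -, -, -, +, +, +
Number of sign changes: 1
Possible negative real roots: 1

Positive roots: 4 or 2 or 0; Negative roots: 1


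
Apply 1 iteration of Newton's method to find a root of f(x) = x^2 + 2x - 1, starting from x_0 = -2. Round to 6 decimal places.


Newton's method: x_(n+1) = x_n - f(x_n)/f'(x_n)
f(x) = x^2 + 2x - 1
f'(x) = 2x + 2

Iteration 1:
  f(-2.000000) = -1.000000
  f'(-2.000000) = -2.000000
  x_1 = -2.000000 - (-1.000000)/(-2.000000) = -2.500000

x_1 = -2.500000


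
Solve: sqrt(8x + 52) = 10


Square both sides: 8x + 52 = 10^2 = 100
8x = 100 - 52 = 48
x = 6
Check: sqrt(8*6 + 52) = sqrt(100) = 10 ✓

x = 6


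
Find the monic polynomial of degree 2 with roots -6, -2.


A monic polynomial with roots -6, -2 is:
p(x) = (x + 6)(x + 2)
After multiplying by (x + 6): x + 6
After multiplying by (x + 2): x^2 + 8x + 12

x^2 + 8x + 12


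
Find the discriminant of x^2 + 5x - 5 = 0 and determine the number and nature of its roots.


For ax^2 + bx + c = 0, discriminant D = b^2 - 4ac
Here a = 1, b = 5, c = -5
D = (5)^2 - 4(1)(-5) = 25 + 20 = 45

D = 45 > 0 but not a perfect square
The equation has 2 distinct real irrational roots.

Discriminant = 45, 2 distinct real irrational roots


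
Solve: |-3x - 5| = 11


An absolute value equation |expr| = 11 gives two cases:
Case 1: -3x - 5 = 11
  -3x = 16, so x = -16/3
Case 2: -3x - 5 = -11
  -3x = -6, so x = 2

x = -16/3, x = 2


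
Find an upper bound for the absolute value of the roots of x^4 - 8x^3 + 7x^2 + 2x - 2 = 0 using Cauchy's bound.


Cauchy's bound: all roots r satisfy |r| <= 1 + max(|a_i/a_n|) for i = 0,...,n-1
where a_n is the leading coefficient.

Coefficients: [1, -8, 7, 2, -2]
Leading coefficient a_n = 1
Ratios |a_i/a_n|: 8, 7, 2, 2
Maximum ratio: 8
Cauchy's bound: |r| <= 1 + 8 = 9

Upper bound = 9


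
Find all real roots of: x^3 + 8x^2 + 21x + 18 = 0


Let p(x) = x^3 + 8x^2 + 21x + 18. By the rational root theorem (leading coefficient 1), any rational root is an integer divisor of 18: try ±1, ±2, ... in turn.
Test x = 1: value = 48 ≠ 0.
Test x = -1: value = 4 ≠ 0.
Test x = 2: value = 100 ≠ 0.
Test x = -2: value = 0 ✓, so (x + 2) is a factor.
Synthetic division by (x + 2): bring down 1; 1(-2) + 8 = 6; 6(-2) + 21 = 9; 9(-2) + 18 = 0 → quotient x^2 + 6x + 9, remainder 0.
Solve the quadratic x^2 + 6x + 9 = 0: discriminant = 6^2 - 4(1)(9) = 36 - 36 = 0.
Discriminant = 0, so a double root: x = -6/2 = -3.

x = -3 (multiplicity 2), x = -2


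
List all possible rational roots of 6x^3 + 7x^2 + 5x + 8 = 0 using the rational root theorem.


Rational root theorem: possible roots are ±p/q where:
  p divides the constant term (8): p ∈ {1, 2, 4, 8}
  q divides the leading coefficient (6): q ∈ {1, 2, 3, 6}

All possible rational roots: -8, -4, -8/3, -2, -4/3, -1, -2/3, -1/2, -1/3, -1/6, 1/6, 1/3, 1/2, 2/3, 1, 4/3, 2, 8/3, 4, 8

-8, -4, -8/3, -2, -4/3, -1, -2/3, -1/2, -1/3, -1/6, 1/6, 1/3, 1/2, 2/3, 1, 4/3, 2, 8/3, 4, 8


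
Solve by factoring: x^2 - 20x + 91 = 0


We need two numbers that multiply to 91 and add to -20.
Those numbers are -7 and -13 (since (-7) * (-13) = 91 and (-7) + (-13) = -20).
So x^2 - 20x + 91 = (x - 7)(x - 13) = 0
Setting each factor to zero: x = 7 or x = 13

x = 7, x = 13


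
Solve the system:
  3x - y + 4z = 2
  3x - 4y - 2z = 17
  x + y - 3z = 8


Using Cramer's rule. Expand each determinant along the first row.
D  = 3*[(-4)*(-3) - (-2)*1] - (-1)*[3*(-3) - (-2)*1] + 4*[3*1 - (-4)*1]
  = 3*(14) - (-1)*(-7) + 4*(7) = 63
Dx = 2*[(-4)*(-3) - (-2)*1] - (-1)*[17*(-3) - (-2)*8] + 4*[17*1 - (-4)*8]
  = 2*(14) - (-1)*(-35) + 4*(49) = 189
Dy = 3*[17*(-3) - (-2)*8] - 2*[3*(-3) - (-2)*1] + 4*[3*8 - 17*1]
  = 3*(-35) - 2*(-7) + 4*(7) = -63
Dz = 3*[(-4)*8 - 17*1] - (-1)*[3*8 - 17*1] + 2*[3*1 - (-4)*1]
  = 3*(-49) - (-1)*(7) + 2*(7) = -126
x = Dx/D = 189/63 = 3, y = Dy/D = -63/63 = -1, z = Dz/D = -126/63 = -2
Check eq1: (3)(3) + (-1)(-1) + (4)(-2) = 2 = 2 ✓
Check eq2: (3)(3) + (-4)(-1) + (-2)(-2) = 17 = 17 ✓
Check eq3: (1)(3) + (1)(-1) + (-3)(-2) = 8 = 8 ✓

x = 3, y = -1, z = -2


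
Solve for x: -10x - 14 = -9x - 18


Starting with: -10x - 14 = -9x - 18
Move all x terms to left: (-10 + 9)x = -18 + 14
Simplify: -x = -4
Divide both sides by -1: x = 4

x = 4


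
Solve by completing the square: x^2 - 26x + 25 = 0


Start: x^2 - 26x + 25 = 0
Move constant: x^2 - 26x = -25
Half of -26 is -13, squared is 169
Add 169 to both sides: x^2 - 26x + 169 = 144
(x - 13)^2 = 144
x - 13 = ±12
x = 13 + 12 = 25 or x = 13 - 12 = 1

x = 1, x = 25


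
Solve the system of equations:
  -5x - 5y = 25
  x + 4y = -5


Using Cramer's rule:
Determinant D = (-5)(4) - (1)(-5) = -20 + 5 = -15
Dx = (25)(4) - (-5)(-5) = 100 - 25 = 75
Dy = (-5)(-5) - (1)(25) = 25 - 25 = 0
x = Dx/D = 75/-15 = -5
y = Dy/D = 0/-15 = 0

x = -5, y = 0


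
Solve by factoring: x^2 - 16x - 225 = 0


We need two numbers that multiply to -225 and add to -16.
Those numbers are 9 and -25 (since 9 * (-25) = -225 and 9 + (-25) = -16).
So x^2 - 16x - 225 = (x + 9)(x - 25) = 0
Setting each factor to zero: x = -9 or x = 25

x = -9, x = 25


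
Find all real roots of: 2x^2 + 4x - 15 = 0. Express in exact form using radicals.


Using the quadratic formula: x = (-b ± sqrt(b^2 - 4ac)) / (2a)
Here a = 2, b = 4, c = -15
Discriminant = b^2 - 4ac = 4^2 - 4(2)(-15) = 16 + 120 = 136
Since discriminant = 136 > 0, there are two real roots.
x = (-4 ± 2*sqrt(34)) / 4
Simplifying: x = (-2 ± sqrt(34)) / 2
Numerically: x ≈ 1.9155 or x ≈ -3.9155

x = (-2 + sqrt(34)) / 2 or x = (-2 - sqrt(34)) / 2


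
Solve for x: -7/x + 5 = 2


Subtract 5 from both sides: -7/x = -3
Multiply both sides by x: -7 = -3 * x
Divide by -3: x = 7/3

x = 7/3


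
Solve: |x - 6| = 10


An absolute value equation |expr| = 10 gives two cases:
Case 1: x - 6 = 10
  x = 16, so x = 16
Case 2: x - 6 = -10
  x = -4, so x = -4

x = -4, x = 16


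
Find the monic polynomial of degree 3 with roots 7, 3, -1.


A monic polynomial with roots 7, 3, -1 is:
p(x) = (x - 7)(x - 3)(x + 1)
After multiplying by (x - 7): x - 7
After multiplying by (x - 3): x^2 - 10x + 21
After multiplying by (x + 1): x^3 - 9x^2 + 11x + 21

x^3 - 9x^2 + 11x + 21


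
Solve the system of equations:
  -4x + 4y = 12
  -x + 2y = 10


Using Cramer's rule:
Determinant D = (-4)(2) - (-1)(4) = -8 + 4 = -4
Dx = (12)(2) - (10)(4) = 24 - 40 = -16
Dy = (-4)(10) - (-1)(12) = -40 + 12 = -28
x = Dx/D = -16/-4 = 4
y = Dy/D = -28/-4 = 7

x = 4, y = 7


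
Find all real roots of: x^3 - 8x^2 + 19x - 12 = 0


Let p(x) = x^3 - 8x^2 + 19x - 12. By the rational root theorem (leading coefficient 1), any rational root is an integer divisor of 12: try ±1, ±2, ... in turn.
Test x = 1: value = 0 ✓, so (x - 1) is a factor.
Synthetic division by (x - 1): bring down 1; 1(1) - 8 = -7; (-7)(1) + 19 = 12; 12(1) - 12 = 0 → quotient x^2 - 7x + 12, remainder 0.
Solve the quadratic x^2 - 7x + 12 = 0: discriminant = (-7)^2 - 4(1)(12) = 49 - 48 = 1.
sqrt(1) = 1, so x = (7 ± 1)/2: x = 4 or x = 3.

x = 1, x = 3, x = 4


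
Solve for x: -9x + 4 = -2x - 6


Starting with: -9x + 4 = -2x - 6
Move all x terms to left: (-9 + 2)x = -6 - 4
Simplify: -7x = -10
Divide both sides by -7: x = 10/7

x = 10/7


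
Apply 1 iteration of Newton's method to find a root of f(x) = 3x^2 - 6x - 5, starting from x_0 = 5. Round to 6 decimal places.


Newton's method: x_(n+1) = x_n - f(x_n)/f'(x_n)
f(x) = 3x^2 - 6x - 5
f'(x) = 6x - 6

Iteration 1:
  f(5.000000) = 40.000000
  f'(5.000000) = 24.000000
  x_1 = 5.000000 - (40.000000)/(24.000000) = 3.333333

x_1 = 3.333333


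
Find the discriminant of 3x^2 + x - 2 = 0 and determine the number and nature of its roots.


For ax^2 + bx + c = 0, discriminant D = b^2 - 4ac
Here a = 3, b = 1, c = -2
D = (1)^2 - 4(3)(-2) = 1 + 24 = 25

D = 25 > 0 and is a perfect square (sqrt = 5)
The equation has 2 distinct real rational roots.

Discriminant = 25, 2 distinct real rational roots


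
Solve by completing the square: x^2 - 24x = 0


Start: x^2 - 24x + 0 = 0
Move constant: x^2 - 24x = 0
Half of -24 is -12, squared is 144
Add 144 to both sides: x^2 - 24x + 144 = 144
(x - 12)^2 = 144
x - 12 = ±12
x = 12 + 12 = 24 or x = 12 - 12 = 0

x = 0, x = 24


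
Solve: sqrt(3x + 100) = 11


Square both sides: 3x + 100 = 11^2 = 121
3x = 121 - 100 = 21
x = 7
Check: sqrt(3*7 + 100) = sqrt(121) = 11 ✓

x = 7


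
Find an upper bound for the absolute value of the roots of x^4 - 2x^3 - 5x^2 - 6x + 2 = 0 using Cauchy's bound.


Cauchy's bound: all roots r satisfy |r| <= 1 + max(|a_i/a_n|) for i = 0,...,n-1
where a_n is the leading coefficient.

Coefficients: [1, -2, -5, -6, 2]
Leading coefficient a_n = 1
Ratios |a_i/a_n|: 2, 5, 6, 2
Maximum ratio: 6
Cauchy's bound: |r| <= 1 + 6 = 7

Upper bound = 7


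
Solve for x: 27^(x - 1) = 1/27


Express both sides with the same base.
1/27 = 27^(-1)
Since the bases match, equate exponents: x - 1 = -1
So x = -1 - (-1) = 0

x = 0


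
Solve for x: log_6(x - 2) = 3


Convert to exponential form: x - 2 = 6^3 = 216
x = 216 + 2 = 218
Check: log_6(218 - 2) = log_6(216) = log_6(216) = 3 ✓

x = 218


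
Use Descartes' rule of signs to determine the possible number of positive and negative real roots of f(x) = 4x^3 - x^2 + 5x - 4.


Descartes' rule of signs:

For positive roots, count sign changes in f(x) = 4x^3 - x^2 + 5x - 4:
Signs of coefficients: +, -, +, -
Number of sign changes: 3
Possible positive real roots: 3, 1

For negative roots, examine f(-x) = -4x^3 - x^2 - 5x - 4:
Signs of coefficients: -, -, -, -
Number of sign changes: 0
Possible negative real roots: 0

Positive roots: 3 or 1; Negative roots: 0


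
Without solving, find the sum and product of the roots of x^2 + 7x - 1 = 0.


By Vieta's formulas for ax^2 + bx + c = 0:
  Sum of roots = -b/a
  Product of roots = c/a

Here a = 1, b = 7, c = -1
Sum = -(7)/1 = -7
Product = -1/1 = -1

Sum = -7, Product = -1


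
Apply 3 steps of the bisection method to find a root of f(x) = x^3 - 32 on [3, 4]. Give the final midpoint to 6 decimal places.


f(x) = x^3 - 32
f(3) = -5 < 0
f(4) = 32 > 0

Step 1: midpoint = (3.000000 + 4.000000)/2 = 3.500000
  f(3.500000) = 10.875000
  f(mid) > 0, so root is in [3.000000, 3.500000]

Step 2: midpoint = (3.000000 + 3.500000)/2 = 3.250000
  f(3.250000) = 2.328125
  f(mid) > 0, so root is in [3.000000, 3.250000]

Step 3: midpoint = (3.000000 + 3.250000)/2 = 3.125000
  f(3.125000) = -1.482422
  f(mid) < 0, so root is in [3.125000, 3.250000]

midpoint = 3.125000


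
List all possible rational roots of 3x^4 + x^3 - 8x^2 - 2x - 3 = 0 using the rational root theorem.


Rational root theorem: possible roots are ±p/q where:
  p divides the constant term (-3): p ∈ {1, 3}
  q divides the leading coefficient (3): q ∈ {1, 3}

All possible rational roots: -3, -1, -1/3, 1/3, 1, 3

-3, -1, -1/3, 1/3, 1, 3


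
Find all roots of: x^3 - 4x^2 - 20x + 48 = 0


Let p(x) = x^3 - 4x^2 - 20x + 48. By the rational root theorem (leading coefficient 1), any rational root is an integer divisor of 48: try ±1, ±2, ... in turn.
Test x = 1: value = 25 ≠ 0.
Test x = -1: value = 63 ≠ 0.
Test x = 2: value = 0 ✓, so (x - 2) is a factor.
Synthetic division by (x - 2): bring down 1; 1(2) - 4 = -2; (-2)(2) - 20 = -24; (-24)(2) + 48 = 0 → quotient x^2 - 2x - 24, remainder 0.
Solve the quadratic x^2 - 2x - 24 = 0: discriminant = (-2)^2 - 4(1)(-24) = 4 + 96 = 100.
sqrt(100) = 10, so x = (2 ± 10)/2: x = 6 or x = -4.
Collecting all roots found:

x = -4, x = 2, x = 6


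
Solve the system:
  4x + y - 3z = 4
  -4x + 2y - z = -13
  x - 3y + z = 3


Using Cramer's rule. Expand each determinant along the first row.
D  = 4*[2*1 - (-1)*(-3)] - 1*[(-4)*1 - (-1)*1] + (-3)*[(-4)*(-3) - 2*1]
  = 4*(-1) - 1*(-3) + (-3)*(10) = -31
Dx = 4*[2*1 - (-1)*(-3)] - 1*[(-13)*1 - (-1)*3] + (-3)*[(-13)*(-3) - 2*3]
  = 4*(-1) - 1*(-10) + (-3)*(33) = -93
Dy = 4*[(-13)*1 - (-1)*3] - 4*[(-4)*1 - (-1)*1] + (-3)*[(-4)*3 - (-13)*1]
  = 4*(-10) - 4*(-3) + (-3)*(1) = -31
Dz = 4*[2*3 - (-13)*(-3)] - 1*[(-4)*3 - (-13)*1] + 4*[(-4)*(-3) - 2*1]
  = 4*(-33) - 1*(1) + 4*(10) = -93
x = Dx/D = -93/-31 = 3, y = Dy/D = -31/-31 = 1, z = Dz/D = -93/-31 = 3
Check eq1: (4)(3) + (1)(1) + (-3)(3) = 4 = 4 ✓
Check eq2: (-4)(3) + (2)(1) + (-1)(3) = -13 = -13 ✓
Check eq3: (1)(3) + (-3)(1) + (1)(3) = 3 = 3 ✓

x = 3, y = 1, z = 3


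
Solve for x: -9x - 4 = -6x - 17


Starting with: -9x - 4 = -6x - 17
Move all x terms to left: (-9 + 6)x = -17 + 4
Simplify: -3x = -13
Divide both sides by -3: x = 13/3

x = 13/3


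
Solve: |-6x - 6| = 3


An absolute value equation |expr| = 3 gives two cases:
Case 1: -6x - 6 = 3
  -6x = 9, so x = -3/2
Case 2: -6x - 6 = -3
  -6x = 3, so x = -1/2

x = -3/2, x = -1/2


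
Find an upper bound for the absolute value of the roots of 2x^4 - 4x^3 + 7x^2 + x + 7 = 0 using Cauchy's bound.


Cauchy's bound: all roots r satisfy |r| <= 1 + max(|a_i/a_n|) for i = 0,...,n-1
where a_n is the leading coefficient.

Coefficients: [2, -4, 7, 1, 7]
Leading coefficient a_n = 2
Ratios |a_i/a_n|: 2, 7/2, 1/2, 7/2
Maximum ratio: 7/2
Cauchy's bound: |r| <= 1 + 7/2 = 9/2

Upper bound = 9/2


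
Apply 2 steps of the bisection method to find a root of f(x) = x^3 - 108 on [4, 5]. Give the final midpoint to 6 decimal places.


f(x) = x^3 - 108
f(4) = -44 < 0
f(5) = 17 > 0

Step 1: midpoint = (4.000000 + 5.000000)/2 = 4.500000
  f(4.500000) = -16.875000
  f(mid) < 0, so root is in [4.500000, 5.000000]

Step 2: midpoint = (4.500000 + 5.000000)/2 = 4.750000
  f(4.750000) = -0.828125
  f(mid) < 0, so root is in [4.750000, 5.000000]

midpoint = 4.750000


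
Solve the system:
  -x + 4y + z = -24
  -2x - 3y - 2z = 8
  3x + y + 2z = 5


Using Cramer's rule. Expand each determinant along the first row.
D  = (-1)*[(-3)*2 - (-2)*1] - 4*[(-2)*2 - (-2)*3] + 1*[(-2)*1 - (-3)*3]
  = (-1)*(-4) - 4*(2) + 1*(7) = 3
Dx = (-24)*[(-3)*2 - (-2)*1] - 4*[8*2 - (-2)*5] + 1*[8*1 - (-3)*5]
  = (-24)*(-4) - 4*(26) + 1*(23) = 15
Dy = (-1)*[8*2 - (-2)*5] - (-24)*[(-2)*2 - (-2)*3] + 1*[(-2)*5 - 8*3]
  = (-1)*(26) - (-24)*(2) + 1*(-34) = -12
Dz = (-1)*[(-3)*5 - 8*1] - 4*[(-2)*5 - 8*3] + (-24)*[(-2)*1 - (-3)*3]
  = (-1)*(-23) - 4*(-34) + (-24)*(7) = -9
x = Dx/D = 15/3 = 5, y = Dy/D = -12/3 = -4, z = Dz/D = -9/3 = -3
Check eq1: (-1)(5) + (4)(-4) + (1)(-3) = -24 = -24 ✓
Check eq2: (-2)(5) + (-3)(-4) + (-2)(-3) = 8 = 8 ✓
Check eq3: (3)(5) + (1)(-4) + (2)(-3) = 5 = 5 ✓

x = 5, y = -4, z = -3
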